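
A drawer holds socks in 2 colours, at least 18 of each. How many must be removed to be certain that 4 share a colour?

In the worst case you draw 3 of each of the 2 colours: 2 × 3 = 6.
One more forces 4 of some colour, so 6 + 1 = 7.

7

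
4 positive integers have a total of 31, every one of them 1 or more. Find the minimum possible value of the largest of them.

Some value must be at least ⌈31/4⌉ = 8, since 4 × 7 = 28 < 31.
Taking 1 copy of 7 and 3 copies of 8 gives exactly 31, so 8 is attained.

8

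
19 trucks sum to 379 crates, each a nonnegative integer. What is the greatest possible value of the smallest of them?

The average is 379/19 < 20, so some value is ≤ 19.
Equality holds with 1 value of 19 and 18 values of 20.

19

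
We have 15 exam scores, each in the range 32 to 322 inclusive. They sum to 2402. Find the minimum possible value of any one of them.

32

Minimizing one value means maximizing the remaining 14.
The other 14 can take up 14 × 322 = 4508 ≥ 2402 − 32, so one score can sit at its floor of 32.
Achievable: one at 32 and the other 14 totalling 2370, which fits since 14 × 32 ≤ 2370 ≤ 14 × 322.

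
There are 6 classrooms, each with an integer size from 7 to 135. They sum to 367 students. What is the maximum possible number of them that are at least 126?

2

With k values at 126 or above and the rest at least 7, the sum is at least 42 + 119k.
Since the sum is 367, we need 119k ≤ 325, i.e. k ≤ 2.
k = 2 is achieved by 2 values at 126 and 4 at 7, total 280; add 87 to one value (staying below 126) to reach 367.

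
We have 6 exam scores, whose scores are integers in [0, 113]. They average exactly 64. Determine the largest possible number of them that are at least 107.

The total is 6 × 64 = 384.
If k of the values are ≥ 107, the total is ≥ 107k + 0(6 − k).
Setting 107k + 0(6 − k) ≤ 384 gives 107k ≤ 384, so k ≤ 3.
k = 3 is achieved by 3 values at 107 and 3 at 0, total 321; add 63 to one value (staying below 107) to reach 384.

3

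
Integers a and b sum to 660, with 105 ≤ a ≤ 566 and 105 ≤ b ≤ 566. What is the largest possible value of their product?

With a + b fixed, ab peaks when the two are closest together.
Taking a = 330 and b = 330 (both in [105, 566]) gives ab = 108900.

108900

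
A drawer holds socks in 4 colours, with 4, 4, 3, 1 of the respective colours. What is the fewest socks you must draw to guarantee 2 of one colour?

5

In the worst case you take as many as possible of each colour without reaching 2: 1 + 1 + 1 + 1 = 4.
The next one must give 2 of some colour, so 4 + 1 = 5.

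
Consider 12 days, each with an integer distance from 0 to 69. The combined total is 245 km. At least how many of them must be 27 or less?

4

Each value above 27 is at least 28, contributing at least 28 − 0 = 28 above the floor 0.
The sum exceeds the floor total 0 by 245, so at most ⌊245/28⌋ = 8 exceed 27, and at least 4 are ≤ 27.
Exactly 4 works: 4 values at 0 and 8 at 28 total 224; raise one of the low values by 21 (still ≤ 27) to hit 245.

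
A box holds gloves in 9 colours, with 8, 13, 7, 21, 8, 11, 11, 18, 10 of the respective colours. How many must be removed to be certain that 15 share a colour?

97

In the worst case you take as many as possible of each colour without reaching 15: 8 + 13 + 7 + 14 + 8 + 11 + 11 + 14 + 10 = 96.
The next one must give 15 of some colour, so 96 + 1 = 97.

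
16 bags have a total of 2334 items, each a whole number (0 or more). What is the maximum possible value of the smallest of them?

145

The 16 values sum to 2334, so their minimum is at most ⌊2334/16⌋ = 145.
Achievable: 2 of them at 145 and 14 at 146 total 2334.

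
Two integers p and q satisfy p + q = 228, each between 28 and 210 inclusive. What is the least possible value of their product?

5600

Since p + q is fixed, pushing one of them to its bound minimizes the product.
At the endpoint p = 28, q = 228 − 28 = 200, so pq = 28 × 200 = 5600.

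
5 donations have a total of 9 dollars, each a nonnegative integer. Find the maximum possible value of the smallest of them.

1

The average is 9/5 < 2, so some value is ≤ 1.
Equality holds with 1 value of 1 and 4 values of 2.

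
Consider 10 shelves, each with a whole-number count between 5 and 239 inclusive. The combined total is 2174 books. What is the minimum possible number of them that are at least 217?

1

Each value short of 217 is at most 216, costing at least 239 − 216 = 23 against the maximum total of 2390.
We can afford to lose at most 2390 − 2174 = 216, so at most ⌊216/23⌋ = 9 fall short, and at least 1 are ≥ 217.
Exactly 1 works: 1 value at 239 and 9 at 216 total 2183; lower one of the high values by 9 (still ≥ 217) to hit 2174.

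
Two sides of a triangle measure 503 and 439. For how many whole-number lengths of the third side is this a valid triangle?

The triangle inequality gives |503 − 439| < c < 503 + 439, i.e. 64 < c < 942.
So c can be any integer from 65 to 941: 877 values.

877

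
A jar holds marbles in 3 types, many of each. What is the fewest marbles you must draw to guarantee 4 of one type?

10

In the worst case you draw 3 of each of the 3 types: 3 × 3 = 9.
One more forces 4 of some type, so 9 + 1 = 10.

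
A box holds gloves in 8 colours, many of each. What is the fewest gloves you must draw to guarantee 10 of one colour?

73

In the worst case you draw 9 of each of the 8 colours: 8 × 9 = 72.
One more forces 10 of some colour, so 72 + 1 = 73.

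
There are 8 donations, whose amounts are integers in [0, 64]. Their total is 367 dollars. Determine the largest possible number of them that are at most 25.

3

Suppose k of them are at most 25. Those contribute at most 25 each and the rest at most 64 each.
So the total is at most 25k + 64(8 − k) = 512 − 39k. This must still be ≥ 367, so k ≤ 3.
k = 3 is achieved by 3 values at 25 and 5 at 64, total 395; lower one of the 64's by 28 (still > 25) to reach 367.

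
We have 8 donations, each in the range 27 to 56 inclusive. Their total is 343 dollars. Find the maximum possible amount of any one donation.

Maximizing one value means minimizing the remaining 7.
The other 7 contribute at least 7 × 27 = 189, leaving at most 343 − 189 = 154.
But each donation is capped at 56, so the maximum is 56.
Achievable: one at 56 and the other 7 totalling 287, which fits since 7 × 27 ≤ 287 ≤ 7 × 56.

56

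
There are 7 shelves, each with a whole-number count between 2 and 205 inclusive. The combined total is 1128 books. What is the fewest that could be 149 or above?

If only k of them are at least 149, the other 7 − k are at most 148, so the total is at most k·205 + (7 − k)·148.
This must reach 1128, so k·205 + (7 − k)·148 ≥ 1128, giving k ≥ 2.
Exactly 2 works: 2 values at 205 and 5 at 148 total 1150; lower one of the high values by 22 (still ≥ 149) to hit 1128.

2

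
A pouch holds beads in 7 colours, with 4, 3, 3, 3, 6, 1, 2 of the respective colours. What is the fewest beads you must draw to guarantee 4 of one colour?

In the worst case you take as many as possible of each colour without reaching 4: 3 + 3 + 3 + 3 + 3 + 1 + 2 = 18.
The next one must give 4 of some colour, so 18 + 1 = 19.

19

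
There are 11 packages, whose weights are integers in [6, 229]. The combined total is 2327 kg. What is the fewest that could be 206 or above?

3

Each value short of 206 is at most 205, costing at least 229 − 205 = 24 against the maximum total of 2519.
We can afford to lose at most 2519 − 2327 = 192, so at most ⌊192/24⌋ = 8 fall short, and at least 3 are ≥ 206.
Exactly 3 works: 3 values at 229 and 8 at 205 total 2327.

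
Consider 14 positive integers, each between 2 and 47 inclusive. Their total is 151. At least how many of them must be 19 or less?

Each value above 19 is at least 20, contributing at least 20 − 2 = 18 above the floor 2.
The sum exceeds the floor total 28 by 123, so at most ⌊123/18⌋ = 6 exceed 19, and at least 8 are ≤ 19.
Exactly 8 works: 8 values at 2 and 6 at 20 total 136; raise one of the low values by 15 (still ≤ 19) to hit 151.

8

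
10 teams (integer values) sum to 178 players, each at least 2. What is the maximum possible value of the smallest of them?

The 10 values sum to 178, so their minimum is at most ⌊178/10⌋ = 17.
Achievable: 2 of them at 17 and 8 at 18 total 178.

17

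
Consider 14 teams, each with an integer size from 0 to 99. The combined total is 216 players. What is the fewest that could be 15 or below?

1

If only k of them are at most 15, the other 14 − k are at least 16, so the total is at least (14 − k)·16 + k·0.
This is ≤ 216, so (14 − k)·16 + 0k ≤ 216, which gives k ≥ 1.
Exactly 1 works: 1 value at 0 and 13 at 16 total 208; raise one of the low values by 8 (still ≤ 15) to hit 216.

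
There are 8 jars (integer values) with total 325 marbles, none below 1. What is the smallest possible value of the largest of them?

The 8 values sum to 325, so their maximum is at least ⌈325/8⌉ = 41.
Taking 3 copies of 40 and 5 copies of 41 gives exactly 325, so 41 is attained.

41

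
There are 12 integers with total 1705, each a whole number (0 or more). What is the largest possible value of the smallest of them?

If every one of the 12 were at least 143, the total would be at least 12 × 143 = 1716 > 1705.
Achievable: 11 of them at 142 and 1 at 143 total 1705.

142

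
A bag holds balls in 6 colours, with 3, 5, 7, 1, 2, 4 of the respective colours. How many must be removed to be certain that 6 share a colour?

21

In the worst case you take as many as possible of each colour without reaching 6: 3 + 5 + 5 + 1 + 2 + 4 = 20.
The next one must give 6 of some colour, so 20 + 1 = 21.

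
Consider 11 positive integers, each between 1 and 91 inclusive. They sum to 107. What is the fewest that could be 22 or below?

If only k of them are at most 22, the other 11 − k are at least 23, so the total is at least (11 − k)·23 + k·1.
This is ≤ 107, so (11 − k)·23 + 1k ≤ 107, which gives k ≥ 7.
Exactly 7 works: 7 values at 1 and 4 at 23 total 99; raise one of the low values by 8 (still ≤ 22) to hit 107.

7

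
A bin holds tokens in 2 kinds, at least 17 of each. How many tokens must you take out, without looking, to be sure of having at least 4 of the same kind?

7

In the worst case you draw 3 of each of the 2 kinds: 2 × 3 = 6.
One more forces 4 of some kind, so 6 + 1 = 7.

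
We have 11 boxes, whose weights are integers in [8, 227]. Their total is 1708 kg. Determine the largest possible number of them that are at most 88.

Each value at 88 or below falls at least 227 − 88 = 139 short of the ceiling 227.
The ceiling total is 11 × 227 = 2497, and we need 1708, so at most ⌊(2497 − 1708)/139⌋ = 5 can be that low.
k = 5 is achieved by 5 values at 88 and 6 at 227, total 1802; lower one of the 227's by 94 (still > 88) to reach 1708.

5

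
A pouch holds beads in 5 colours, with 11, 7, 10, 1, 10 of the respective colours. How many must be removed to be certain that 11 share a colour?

In the worst case you take as many as possible of each colour without reaching 11: 10 + 7 + 10 + 1 + 10 = 38.
The next one must give 11 of some colour, so 38 + 1 = 39.

39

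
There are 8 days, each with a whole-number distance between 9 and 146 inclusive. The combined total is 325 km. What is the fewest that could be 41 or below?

Each value above 41 is at least 42, contributing at least 42 − 9 = 33 above the floor 9.
The sum exceeds the floor total 72 by 253, so at most ⌊253/33⌋ = 7 exceed 41, and at least 1 are ≤ 41.
Exactly 1 works: 1 value at 9 and 7 at 42 total 303; raise one of the low values by 22 (still ≤ 41) to hit 325.

1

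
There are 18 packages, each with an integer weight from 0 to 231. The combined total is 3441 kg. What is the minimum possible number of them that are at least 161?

8

Each value short of 161 is at most 160, costing at least 231 − 160 = 71 against the maximum total of 4158.
We can afford to lose at most 4158 − 3441 = 717, so at most ⌊717/71⌋ = 10 fall short, and at least 8 are ≥ 161.
Exactly 8 works: 8 values at 231 and 10 at 160 total 3448; lower one of the high values by 7 (still ≥ 161) to hit 3441.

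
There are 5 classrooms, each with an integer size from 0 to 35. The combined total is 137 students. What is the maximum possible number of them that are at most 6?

1

Each value at 6 or below falls at least 35 − 6 = 29 short of the ceiling 35.
The ceiling total is 5 × 35 = 175, and we need 137, so at most ⌊(175 − 137)/29⌋ = 1 can be that low.
k = 1 is achieved by 1 value at 6 and 4 at 35, total 146; lower one of the 35's by 9 (still > 6) to reach 137.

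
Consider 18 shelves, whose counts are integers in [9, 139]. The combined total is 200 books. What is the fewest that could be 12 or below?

9

Each value above 12 is at least 13, contributing at least 13 − 9 = 4 above the floor 9.
The sum exceeds the floor total 162 by 38, so at most ⌊38/4⌋ = 9 exceed 12, and at least 9 are ≤ 12.
Exactly 9 works: 9 values at 9 and 9 at 13 total 198; raise one of the low values by 2 (still ≤ 12) to hit 200.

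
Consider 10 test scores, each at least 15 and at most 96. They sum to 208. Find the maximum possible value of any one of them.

Maximizing one value means minimizing the remaining 9.
The other 9 contribute at least 9 × 15 = 135, leaving at most 208 − 135 = 73.
Since 73 ≤ 96, this is achievable: one at 73 and 9 at 15.

73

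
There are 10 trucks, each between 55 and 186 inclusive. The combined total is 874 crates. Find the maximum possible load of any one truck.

To make one truck as large as possible, make the other 9 as small as possible.
The other 9 contribute at least 9 × 55 = 495, leaving at most 874 − 495 = 379.
But each truck is capped at 186, so the maximum is 186.
Achievable: one at 186 and the other 9 totalling 688, which fits since 9 × 55 ≤ 688 ≤ 9 × 186.

186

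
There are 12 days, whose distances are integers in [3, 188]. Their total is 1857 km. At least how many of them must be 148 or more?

Suppose at most 12 − j of them reach 148; then j values are ≤ 147 and the rest ≤ 188.
The total is then ≤ 147·j + 188·(12 − j) = 2256 − 41j. For this to be ≥ 1857 we need j ≤ 9, so at least 12 − 9 = 3 must reach 148.
Exactly 3 works: 3 values at 188 and 9 at 147 total 1887; lower one of the high values by 30 (still ≥ 148) to hit 1857.

3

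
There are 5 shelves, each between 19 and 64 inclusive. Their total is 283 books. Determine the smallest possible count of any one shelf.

27

To make one shelf as small as possible, make the other 4 as large as possible.
The other 4 contribute at most 4 × 64 = 256, leaving at least 283 − 256 = 27.
Since 27 ≥ 19, this is achievable: one at 27 and 4 at 64.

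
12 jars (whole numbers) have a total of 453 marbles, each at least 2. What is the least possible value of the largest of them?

The average is 453/12 > 37, so not all 12 can be 37 or less; the largest is ≥ 38.
Achievable: 9 of them at 38 and 3 at 37 total 453.

38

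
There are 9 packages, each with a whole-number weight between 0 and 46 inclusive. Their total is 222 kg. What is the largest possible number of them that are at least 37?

If k of the values are ≥ 37, the total is ≥ 37k + 0(9 − k).
Setting 37k + 0(9 − k) ≤ 222 gives 37k ≤ 222, so k ≤ 6.
k = 6 is achieved by 6 values at 37 and 3 at 0, total 222.

6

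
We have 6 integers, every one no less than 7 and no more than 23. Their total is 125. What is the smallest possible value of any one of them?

To make one integer as small as possible, make the other 5 as large as possible.
The other 5 contribute at most 5 × 23 = 115, leaving at least 125 − 115 = 10.
Since 10 ≥ 7, this is achievable: one at 10 and 5 at 23.

10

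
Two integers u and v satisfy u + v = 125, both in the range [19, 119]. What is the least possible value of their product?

Since u + v is fixed, pushing one of them to its bound minimizes the product.
At the endpoint u = 19, v = 125 − 19 = 106, so uv = 19 × 106 = 2014.

2014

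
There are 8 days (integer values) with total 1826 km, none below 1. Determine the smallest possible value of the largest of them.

If every one of the 8 were at most 228, the total would be at most 8 × 228 = 1824 < 1826.
Equality holds with 2 values of 229 and 6 values of 228.

229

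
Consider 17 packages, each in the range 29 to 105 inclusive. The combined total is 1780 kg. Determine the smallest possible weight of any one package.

100

Minimizing one value means maximizing the remaining 16.
The other 16 contribute at most 16 × 105 = 1680, leaving at least 1780 − 1680 = 100.
Since 100 ≥ 29, this is achievable: one at 100 and 16 at 105.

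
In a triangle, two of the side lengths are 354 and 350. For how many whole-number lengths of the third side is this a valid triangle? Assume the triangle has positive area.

699

The triangle inequality gives |354 − 350| < c < 354 + 350, i.e. 4 < c < 704.
So c can be any integer from 5 to 703: 699 values.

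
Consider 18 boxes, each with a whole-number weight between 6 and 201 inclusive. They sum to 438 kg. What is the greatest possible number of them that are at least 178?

With k values at 178 or above and the rest at least 6, the sum is at least 108 + 172k.
Since the sum is 438, we need 172k ≤ 330, i.e. k ≤ 1.
k = 1 is achieved by 1 value at 178 and 17 at 6, total 280; add 158 to one value (staying below 178) to reach 438.

1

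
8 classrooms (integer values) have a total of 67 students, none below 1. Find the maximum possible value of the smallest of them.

The average is 67/8 < 9, so some value is ≤ 8.
Achievable: 5 of them at 8 and 3 at 9 total 67.

8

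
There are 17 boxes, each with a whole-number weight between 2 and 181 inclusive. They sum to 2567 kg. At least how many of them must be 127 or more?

8

Suppose at most 17 − j of them reach 127; then j values are ≤ 126 and the rest ≤ 181.
The total is then ≤ 126·j + 181·(17 − j) = 3077 − 55j. For this to be ≥ 2567 we need j ≤ 9, so at least 17 − 9 = 8 must reach 127.
Exactly 8 works: 8 values at 181 and 9 at 126 total 2582; lower one of the high values by 15 (still ≥ 127) to hit 2567.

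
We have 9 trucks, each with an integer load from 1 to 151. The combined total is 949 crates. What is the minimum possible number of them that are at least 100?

Suppose at most 9 − j of them reach 100; then j values are ≤ 99 and the rest ≤ 151.
The total is then ≤ 99·j + 151·(9 − j) = 1359 − 52j. For this to be ≥ 949 we need j ≤ 7, so at least 9 − 7 = 2 must reach 100.
Exactly 2 works: 2 values at 151 and 7 at 99 total 995; lower one of the high values by 46 (still ≥ 100) to hit 949.

2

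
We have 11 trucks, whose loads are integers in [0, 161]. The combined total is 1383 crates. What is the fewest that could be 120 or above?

Suppose at most 11 − j of them reach 120; then j values are ≤ 119 and the rest ≤ 161.
The total is then ≤ 119·j + 161·(11 − j) = 1771 − 42j. For this to be ≥ 1383 we need j ≤ 9, so at least 11 − 9 = 2 must reach 120.
Exactly 2 works: 2 values at 161 and 9 at 119 total 1393; lower one of the high values by 10 (still ≥ 120) to hit 1383.

2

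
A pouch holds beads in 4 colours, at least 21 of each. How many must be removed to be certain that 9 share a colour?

In the worst case you draw 8 of each of the 4 colours: 4 × 8 = 32.
One more forces 9 of some colour, so 32 + 1 = 33.

33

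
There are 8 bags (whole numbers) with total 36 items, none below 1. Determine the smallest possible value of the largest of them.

5

If every one of the 8 were at most 4, the total would be at most 8 × 4 = 32 < 36.
Equality holds with 4 values of 5 and 4 values of 4.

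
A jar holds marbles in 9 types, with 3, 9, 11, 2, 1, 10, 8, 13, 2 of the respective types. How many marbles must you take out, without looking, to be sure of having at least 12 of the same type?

In the worst case you take as many as possible of each type without reaching 12: 3 + 9 + 11 + 2 + 1 + 10 + 8 + 11 + 2 = 57.
The next one must give 12 of some type, so 57 + 1 = 58.

58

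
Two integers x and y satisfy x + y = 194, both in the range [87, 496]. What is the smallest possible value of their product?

For a fixed sum, xy is smallest when x and y are as far apart as possible.
The extreme feasible split is x = 87, y = 107, giving xy = 9309.

9309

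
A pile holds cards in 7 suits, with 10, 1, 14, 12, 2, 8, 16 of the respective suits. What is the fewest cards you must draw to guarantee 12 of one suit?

In the worst case you take as many as possible of each suit without reaching 12: 10 + 1 + 11 + 11 + 2 + 8 + 11 = 54.
The next one must give 12 of some suit, so 54 + 1 = 55.

55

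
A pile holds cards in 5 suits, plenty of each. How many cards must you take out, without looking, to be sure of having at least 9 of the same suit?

41

In the worst case you draw 8 of each of the 5 suits: 5 × 8 = 40.
One more forces 9 of some suit, so 40 + 1 = 41.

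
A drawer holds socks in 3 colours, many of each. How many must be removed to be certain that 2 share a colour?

4

You could draw 1 of every colour without reaching 2 of any — 3 in all.
One more forces 2 of some colour, so 3 + 1 = 4.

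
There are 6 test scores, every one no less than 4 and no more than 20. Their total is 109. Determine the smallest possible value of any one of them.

9

To make one score as small as possible, make the other 5 as large as possible.
The other 5 contribute at most 5 × 20 = 100, leaving at least 109 − 100 = 9.
Since 9 ≥ 4, this is achievable: one at 9 and 5 at 20.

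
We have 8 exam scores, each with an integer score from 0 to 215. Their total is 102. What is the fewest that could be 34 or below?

Let j be the number exceeding 34. Then the total is ≥ 35·j + 0·(8 − j) = 0 + 35j.
So 35j ≤ 102 and j ≤ 2; hence at least 8 − 2 = 6 are ≤ 34.
Exactly 6 works: 6 values at 0 and 2 at 35 total 70; raise one of the low values by 32 (still ≤ 34) to hit 102.

6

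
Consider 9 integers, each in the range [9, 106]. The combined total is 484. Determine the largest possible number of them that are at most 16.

5

Suppose k of them are at most 16. Those contribute at most 16 each and the rest at most 106 each.
So the total is at most 16k + 106(9 − k) = 954 − 90k. This must still be ≥ 484, so k ≤ 5.
k = 5 is achieved by 5 values at 16 and 4 at 106, total 504; lower one of the 106's by 20 (still > 16) to reach 484.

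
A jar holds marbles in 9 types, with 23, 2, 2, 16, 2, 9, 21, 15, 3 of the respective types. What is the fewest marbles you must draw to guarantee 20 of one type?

In the worst case you take as many as possible of each type without reaching 20: 19 + 2 + 2 + 16 + 2 + 9 + 19 + 15 + 3 = 87.
The next one must give 20 of some type, so 87 + 1 = 88.

88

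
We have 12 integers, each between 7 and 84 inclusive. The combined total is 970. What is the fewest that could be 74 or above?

If only k of them are at least 74, the other 12 − k are at most 73, so the total is at most k·84 + (12 − k)·73.
This must reach 970, so k·84 + (12 − k)·73 ≥ 970, giving k ≥ 9.
Exactly 9 works: 9 values at 84 and 3 at 73 total 975; lower one of the high values by 5 (still ≥ 74) to hit 970.

9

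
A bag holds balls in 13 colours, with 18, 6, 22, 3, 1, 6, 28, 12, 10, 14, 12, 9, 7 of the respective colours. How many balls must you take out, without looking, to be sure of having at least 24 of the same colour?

In the worst case you take as many as possible of each colour without reaching 24: 18 + 6 + 22 + 3 + 1 + 6 + 23 + 12 + 10 + 14 + 12 + 9 + 7 = 143.
The next one must give 24 of some colour, so 143 + 1 = 144.

144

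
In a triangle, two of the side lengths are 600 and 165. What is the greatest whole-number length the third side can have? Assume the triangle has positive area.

The third side must be less than 600 + 165 = 765.
The largest integer below 765 is 764.

764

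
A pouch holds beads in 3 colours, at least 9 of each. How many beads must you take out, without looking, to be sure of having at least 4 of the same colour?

You could draw 3 of every colour without reaching 4 of any — 9 in all.
One more forces 4 of some colour, so 9 + 1 = 10.

10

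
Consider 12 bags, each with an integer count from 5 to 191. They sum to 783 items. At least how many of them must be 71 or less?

If only k of them are at most 71, the other 12 − k are at least 72, so the total is at least (12 − k)·72 + k·5.
This is ≤ 783, so (12 − k)·72 + 5k ≤ 783, which gives k ≥ 2.
Exactly 2 works: 2 values at 5 and 10 at 72 total 730; raise one of the low values by 53 (still ≤ 71) to hit 783.

2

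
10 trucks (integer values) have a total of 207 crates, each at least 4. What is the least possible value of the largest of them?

21

If every one of the 10 were at most 20, the total would be at most 10 × 20 = 200 < 207.
Taking 3 copies of 20 and 7 copies of 21 gives exactly 207, so 21 is attained.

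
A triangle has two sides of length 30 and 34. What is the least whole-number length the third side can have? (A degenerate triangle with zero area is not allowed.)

5

The third side must exceed |30 − 34| = 4.
The smallest integer above 4 is 5.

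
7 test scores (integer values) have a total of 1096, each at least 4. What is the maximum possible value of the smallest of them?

156

The 7 values sum to 1096, so their minimum is at most ⌊1096/7⌋ = 156.
Taking 3 copies of 156 and 4 copies of 157 gives exactly 1096, so 156 is attained.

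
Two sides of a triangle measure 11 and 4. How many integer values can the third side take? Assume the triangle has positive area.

7

The triangle inequality gives |11 − 4| < c < 11 + 4, i.e. 7 < c < 15.
So c can be any integer from 8 to 14: 7 values.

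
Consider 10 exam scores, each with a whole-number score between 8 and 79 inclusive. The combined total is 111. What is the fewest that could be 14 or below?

6

Each value above 14 is at least 15, contributing at least 15 − 8 = 7 above the floor 8.
The sum exceeds the floor total 80 by 31, so at most ⌊31/7⌋ = 4 exceed 14, and at least 6 are ≤ 14.
Exactly 6 works: 6 values at 8 and 4 at 15 total 108; raise one of the low values by 3 (still ≤ 14) to hit 111.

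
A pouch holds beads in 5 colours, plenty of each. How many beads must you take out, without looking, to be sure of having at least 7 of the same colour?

In the worst case you draw 6 of each of the 5 colours: 5 × 6 = 30.
One more forces 7 of some colour, so 30 + 1 = 31.

31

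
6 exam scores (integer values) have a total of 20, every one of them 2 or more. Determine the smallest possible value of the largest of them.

The 6 values sum to 20, so their maximum is at least ⌈20/6⌉ = 4.
Achievable: 2 of them at 4 and 4 at 3 total 20.

4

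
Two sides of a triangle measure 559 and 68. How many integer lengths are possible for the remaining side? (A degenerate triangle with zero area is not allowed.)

The triangle inequality gives |559 − 68| < c < 559 + 68, i.e. 491 < c < 627.
So c can be any integer from 492 to 626: 135 values.

135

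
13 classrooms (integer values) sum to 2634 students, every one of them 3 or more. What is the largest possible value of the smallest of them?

202

The 13 values sum to 2634, so their minimum is at most ⌊2634/13⌋ = 202.
Taking 5 copies of 202 and 8 copies of 203 gives exactly 2634, so 202 is attained.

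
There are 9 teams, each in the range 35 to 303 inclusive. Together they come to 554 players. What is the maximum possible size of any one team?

Maximizing one value means minimizing the remaining 8.
The other 8 contribute at least 8 × 35 = 280, leaving at most 554 − 280 = 274.
Since 274 ≤ 303, this is achievable: one at 274 and 8 at 35.

274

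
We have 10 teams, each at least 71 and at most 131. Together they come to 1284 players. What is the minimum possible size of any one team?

To make one team as small as possible, make the other 9 as large as possible.
The other 9 contribute at most 9 × 131 = 1179, leaving at least 1284 − 1179 = 105.
Since 105 ≥ 71, this is achievable: one at 105 and 9 at 131.

105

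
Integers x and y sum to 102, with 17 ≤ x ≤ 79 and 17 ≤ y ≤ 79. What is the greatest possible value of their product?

2601

xy = x(102 − x) is maximized when x is as near 102/2 as the bounds allow.
Taking x = 51 and y = 51 (both in [17, 79]) gives xy = 2601.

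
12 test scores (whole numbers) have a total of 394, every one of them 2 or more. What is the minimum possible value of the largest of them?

Some value must be at least ⌈394/12⌉ = 33, since 12 × 32 = 384 < 394.
Taking 2 copies of 32 and 10 copies of 33 gives exactly 394, so 33 is attained.

33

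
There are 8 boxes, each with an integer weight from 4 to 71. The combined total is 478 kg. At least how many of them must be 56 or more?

3

Suppose at most 8 − j of them reach 56; then j values are ≤ 55 and the rest ≤ 71.
The total is then ≤ 55·j + 71·(8 − j) = 568 − 16j. For this to be ≥ 478 we need j ≤ 5, so at least 8 − 5 = 3 must reach 56.
Exactly 3 works: 3 values at 71 and 5 at 55 total 488; lower one of the high values by 10 (still ≥ 56) to hit 478.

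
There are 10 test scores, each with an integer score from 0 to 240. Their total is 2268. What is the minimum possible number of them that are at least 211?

If only k of them are at least 211, the other 10 − k are at most 210, so the total is at most k·240 + (10 − k)·210.
This must reach 2268, so k·240 + (10 − k)·210 ≥ 2268, giving k ≥ 6.
Exactly 6 works: 6 values at 240 and 4 at 210 total 2280; lower one of the high values by 12 (still ≥ 211) to hit 2268.

6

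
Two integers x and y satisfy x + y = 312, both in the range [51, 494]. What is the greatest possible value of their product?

xy = x(312 − x) is maximized when x is as near 312/2 as the bounds allow.
Taking x = 156 and y = 156 (both in [51, 494]) gives xy = 24336.

24336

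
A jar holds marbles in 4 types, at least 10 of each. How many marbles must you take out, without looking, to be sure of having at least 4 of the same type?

13

You could draw 3 of every type without reaching 4 of any — 12 in all.
One more forces 4 of some type, so 12 + 1 = 13.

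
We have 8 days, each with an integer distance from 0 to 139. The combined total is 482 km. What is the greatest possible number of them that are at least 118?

If k of the values are ≥ 118, the total is ≥ 118k + 0(8 − k).
Setting 118k + 0(8 − k) ≤ 482 gives 118k ≤ 482, so k ≤ 4.
k = 4 is achieved by 4 values at 118 and 4 at 0, total 472; add 10 to one value (staying below 118) to reach 482.

4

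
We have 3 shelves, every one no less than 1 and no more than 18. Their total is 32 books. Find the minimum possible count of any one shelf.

1

To make one shelf as small as possible, make the other 2 as large as possible.
The other 2 can take up 2 × 18 = 36 ≥ 32 − 1, so one shelf can sit at its floor of 1.
Achievable: one at 1 and the other 2 totalling 31, which fits since 2 × 1 ≤ 31 ≤ 2 × 18.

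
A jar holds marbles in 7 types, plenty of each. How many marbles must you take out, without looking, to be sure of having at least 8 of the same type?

You could draw 7 of every type without reaching 8 of any — 49 in all.
One more forces 8 of some type, so 49 + 1 = 50.

50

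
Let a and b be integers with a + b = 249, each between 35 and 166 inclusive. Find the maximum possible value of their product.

For a fixed sum, the product ab is largest when a and b are as close as possible.
Taking a = 124 and b = 125 (both in [35, 166]) gives ab = 15500.

15500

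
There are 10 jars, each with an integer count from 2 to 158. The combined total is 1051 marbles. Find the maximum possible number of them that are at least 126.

8

With k values at 126 or above and the rest at least 2, the sum is at least 20 + 124k.
Since the sum is 1051, we need 124k ≤ 1031, i.e. k ≤ 8.
k = 8 is achieved by 8 values at 126 and 2 at 2, total 1012; add 39 to one value (staying below 126) to reach 1051.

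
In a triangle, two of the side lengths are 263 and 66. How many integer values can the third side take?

The triangle inequality gives |263 − 66| < c < 263 + 66, i.e. 197 < c < 329.
So c can be any integer from 198 to 328: 131 values.

131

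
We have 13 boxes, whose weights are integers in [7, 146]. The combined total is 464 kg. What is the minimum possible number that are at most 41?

If only k of them are at most 41, the other 13 − k are at least 42, so the total is at least (13 − k)·42 + k·7.
This is ≤ 464, so (13 − k)·42 + 7k ≤ 464, which gives k ≥ 3.
Exactly 3 works: 3 values at 7 and 10 at 42 total 441; raise one of the low values by 23 (still ≤ 41) to hit 464.

3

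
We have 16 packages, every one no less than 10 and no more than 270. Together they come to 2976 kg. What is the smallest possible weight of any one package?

10

Minimizing one value means maximizing the remaining 15.
The other 15 can take up 15 × 270 = 4050 ≥ 2976 − 10, so one package can sit at its floor of 10.
Achievable: one at 10 and the other 15 totalling 2966, which fits since 15 × 10 ≤ 2966 ≤ 15 × 270.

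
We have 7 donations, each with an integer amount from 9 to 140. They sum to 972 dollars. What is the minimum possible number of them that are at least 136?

6

Each value short of 136 is at most 135, costing at least 140 − 135 = 5 against the maximum total of 980.
We can afford to lose at most 980 − 972 = 8, so at most ⌊8/5⌋ = 1 fall short, and at least 6 are ≥ 136.
Exactly 6 works: 6 values at 140 and 1 at 135 total 975; lower one of the high values by 3 (still ≥ 136) to hit 972.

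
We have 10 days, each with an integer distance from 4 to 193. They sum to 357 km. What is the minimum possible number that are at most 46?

3

Let j be the number exceeding 46. Then the total is ≥ 47·j + 4·(10 − j) = 40 + 43j.
So 43j ≤ 317 and j ≤ 7; hence at least 10 − 7 = 3 are ≤ 46.
Exactly 3 works: 3 values at 4 and 7 at 47 total 341; raise one of the low values by 16 (still ≤ 46) to hit 357.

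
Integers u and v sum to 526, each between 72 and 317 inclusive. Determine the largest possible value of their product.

69169

uv = u(526 − u) is maximized when u is as near 526/2 as the bounds allow.
Taking u = 263 and v = 263 (both in [72, 317]) gives uv = 69169.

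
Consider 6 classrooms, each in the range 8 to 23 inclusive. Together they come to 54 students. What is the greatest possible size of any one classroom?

14

Maximizing one value means minimizing the remaining 5.
The other 5 contribute at least 5 × 8 = 40, leaving at most 54 − 40 = 14.
Since 14 ≤ 23, this is achievable: one at 14 and 5 at 8.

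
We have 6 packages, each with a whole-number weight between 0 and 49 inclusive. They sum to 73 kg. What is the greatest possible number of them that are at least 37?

With k values at 37 or above and the rest at least 0, the sum is at least 0 + 37k.
Since the sum is 73, we need 37k ≤ 73, i.e. k ≤ 1.
k = 1 is achieved by 1 value at 37 and 5 at 0, total 37; add 36 to one value (staying below 37) to reach 73.

1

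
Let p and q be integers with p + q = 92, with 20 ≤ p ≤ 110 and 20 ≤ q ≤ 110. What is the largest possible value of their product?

2116

pq = p(92 − p) is maximized when p is as near 92/2 as the bounds allow.
Taking p = 46 and q = 46 (both in [20, 110]) gives pq = 2116.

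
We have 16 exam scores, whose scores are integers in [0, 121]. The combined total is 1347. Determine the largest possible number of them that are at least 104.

12

Suppose k of them are at least 104. Those contribute at least 104 each and the other 16 − k at least 0 each.
So the total is at least 104k + 0(16 − k) = 0 + 104k. This must be ≤ 1347, giving k ≤ 12.
k = 12 is achieved by 12 values at 104 and 4 at 0, total 1248; add 99 to one value (staying below 104) to reach 1347.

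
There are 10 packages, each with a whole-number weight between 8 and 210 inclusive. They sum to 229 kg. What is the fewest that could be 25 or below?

Each value above 25 is at least 26, contributing at least 26 − 8 = 18 above the floor 8.
The sum exceeds the floor total 80 by 149, so at most ⌊149/18⌋ = 8 exceed 25, and at least 2 are ≤ 25.
Exactly 2 works: 2 values at 8 and 8 at 26 total 224; raise one of the low values by 5 (still ≤ 25) to hit 229.

2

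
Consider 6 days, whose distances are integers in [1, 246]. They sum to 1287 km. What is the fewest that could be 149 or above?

Each value short of 149 is at most 148, costing at least 246 − 148 = 98 against the maximum total of 1476.
We can afford to lose at most 1476 − 1287 = 189, so at most ⌊189/98⌋ = 1 fall short, and at least 5 are ≥ 149.
Exactly 5 works: 5 values at 246 and 1 at 148 total 1378; lower one of the high values by 91 (still ≥ 149) to hit 1287.

5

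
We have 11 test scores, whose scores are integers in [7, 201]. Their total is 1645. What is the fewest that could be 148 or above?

If only k of them are at least 148, the other 11 − k are at most 147, so the total is at most k·201 + (11 − k)·147.
This must reach 1645, so k·201 + (11 − k)·147 ≥ 1645, giving k ≥ 1.
Exactly 1 works: 1 value at 201 and 10 at 147 total 1671; lower one of the high values by 26 (still ≥ 148) to hit 1645.

1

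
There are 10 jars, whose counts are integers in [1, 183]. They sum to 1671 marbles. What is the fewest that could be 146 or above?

6

Suppose at most 10 − j of them reach 146; then j values are ≤ 145 and the rest ≤ 183.
The total is then ≤ 145·j + 183·(10 − j) = 1830 − 38j. For this to be ≥ 1671 we need j ≤ 4, so at least 10 − 4 = 6 must reach 146.
Exactly 6 works: 6 values at 183 and 4 at 145 total 1678; lower one of the high values by 7 (still ≥ 146) to hit 1671.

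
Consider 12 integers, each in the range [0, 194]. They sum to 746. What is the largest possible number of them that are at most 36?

Each value at 36 or below falls at least 194 − 36 = 158 short of the ceiling 194.
The ceiling total is 12 × 194 = 2328, and we need 746, so at most ⌊(2328 − 746)/158⌋ = 10 can be that low.
k = 10 is achieved by 10 values at 36 and 2 at 194, total 748; lower one of the 194's by 2 (still > 36) to reach 746.

10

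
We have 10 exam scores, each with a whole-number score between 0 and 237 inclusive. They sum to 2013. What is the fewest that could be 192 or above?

3

Suppose at most 10 − j of them reach 192; then j values are ≤ 191 and the rest ≤ 237.
The total is then ≤ 191·j + 237·(10 − j) = 2370 − 46j. For this to be ≥ 2013 we need j ≤ 7, so at least 10 − 7 = 3 must reach 192.
Exactly 3 works: 3 values at 237 and 7 at 191 total 2048; lower one of the high values by 35 (still ≥ 192) to hit 2013.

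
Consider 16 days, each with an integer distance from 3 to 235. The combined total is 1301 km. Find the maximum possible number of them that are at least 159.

8

With k values at 159 or above and the rest at least 3, the sum is at least 48 + 156k.
Since the sum is 1301, we need 156k ≤ 1253, i.e. k ≤ 8.
k = 8 is achieved by 8 values at 159 and 8 at 3, total 1296; add 5 to one value (staying below 159) to reach 1301.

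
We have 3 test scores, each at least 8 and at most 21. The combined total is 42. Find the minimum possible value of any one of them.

To make one score as small as possible, make the other 2 as large as possible.
The other 2 can take up 2 × 21 = 42 ≥ 42 − 8, so one score can sit at its floor of 8.
Achievable: one at 8 and the other 2 totalling 34, which fits since 2 × 8 ≤ 34 ≤ 2 × 21.

8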